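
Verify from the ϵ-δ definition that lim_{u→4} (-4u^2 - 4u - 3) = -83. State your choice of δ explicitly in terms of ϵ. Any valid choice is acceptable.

δ = min(1, ϵ/40)

Fix ϵ > 0. We want δ > 0 such that 0 < |u − 4| < δ implies |(-4u^2 - 4u - 3) + 83| < ϵ.
(-4u^2 - 4u - 3) + 83 = -4u^2 - 4u + 80 = (u − 4)(-4u - 20).
So |(-4u^2 - 4u - 3) + 83| = |u − 4|·|-4u - 20|.
Require δ ≤ 1. Then |u − 4| < 1 gives |u| < 5, and by the triangle inequality |-4u - 20| ≤ 4·5 + 20 = 40.
Hence |(-4u^2 - 4u - 3) + 83| ≤ 40|u − 4| < ϵ provided |u − 4| < ϵ/40.
Take δ = min(1, ϵ/40). Then 0 < |u − 4| < δ gives both |u − 4| < 1 and |u − 4| < ϵ/40, so |(-4u^2 - 4u - 3) + 83| < ϵ.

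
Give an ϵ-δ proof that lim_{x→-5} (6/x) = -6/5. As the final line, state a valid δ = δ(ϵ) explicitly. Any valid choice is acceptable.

Suppose ϵ > 0. We seek δ > 0 such that 0 < |x + 5| < δ implies |6/x + 6/5| < ϵ.
|6/x + 6/5| = 6·|-5 − x|/(5·|x|) = 6|x + 5|/(5|x|).
Restrict δ ≤ 5/2. Then |x + 5| < 5/2 gives |x| > 5/2, so 5|x| > 25/2.
Then |6/x + 6/5| < 6|x + 5|/(25/2), which is < ϵ when |x + 5| < (25/12)ϵ.
Take δ = min(5/2, (25/12)ϵ). Then 0 < |x + 5| < δ gives both |x + 5| < 5/2 and |x + 5| < (25/12)ϵ, so |6/x + 6/5| < ϵ.

δ = min(5/2, (25/12)ϵ)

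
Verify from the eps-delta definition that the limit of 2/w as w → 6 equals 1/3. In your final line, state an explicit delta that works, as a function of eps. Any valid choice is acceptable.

Fix eps > 0. We seek delta > 0 such that 0 < |w − 6| < delta implies |2/w − (1/3)| < eps.
|2/w − (1/3)| = 2·|6 − w|/(6·|w|) = 2|w − 6|/(6|w|).
Require delta ≤ 3 so that |w| > 6 − 3 = 3, hence 6|w| > 18.
Then |2/w − (1/3)| < 2|w − 6|/18, which is < eps when |w − 6| < 9eps.
Take delta = min(3, 9eps). Then 0 < |w − 6| < delta gives both |w − 6| < 3 and |w − 6| < 9eps, so |2/w − (1/3)| < eps.

delta = min(3, 9eps)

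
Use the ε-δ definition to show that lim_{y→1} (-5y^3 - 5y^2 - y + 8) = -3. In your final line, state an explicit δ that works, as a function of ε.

δ = min(2, ε/86)

Let ε > 0. We want δ > 0 such that 0 < |y − 1| < δ implies |(-5y^3 - 5y^2 - y + 8) + 3| < ε.
(-5y^3 - 5y^2 - y + 8) + 3 = -5y^3 - 5y^2 - y + 11 = (y − 1)(-5y^2 - 10y - 11).
So |(-5y^3 - 5y^2 - y + 8) + 3| = |y − 1|·|-5y^2 - 10y - 11|.
Assume first that |y − 1| < 2, so |y| < 3. Then |-5y^2 - 10y - 11| ≤ 5·3^2 + 10·3 + 11 = 86.
Hence |(-5y^3 - 5y^2 - y + 8) + 3| ≤ 86|y − 1| < ε provided |y − 1| < ε/86.
Take δ = min(2, ε/86). Then 0 < |y − 1| < δ gives both |y − 1| < 2 and |y − 1| < ε/86, so |(-5y^3 - 5y^2 - y + 8) + 3| < ε.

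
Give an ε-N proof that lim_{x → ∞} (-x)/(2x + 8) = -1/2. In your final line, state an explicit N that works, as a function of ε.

N = 2/ε

Let ε > 0. We seek N > 0 such that x > N implies |(-x)/(2x + 8) + 1/2| < ε.
(-x)/(2x + 8) + 1/2 = (2(-x) − (-1)(2x + 8)) / (2(2x + 8)) = 8/(2(2x + 8)).
For x > 0 we have 2x + 8 > 2x, so |(-x)/(2x + 8) + 1/2| = 8/(2(2x + 8)) < 8/(2·2x) = 2/x.
Thus |(-x)/(2x + 8) + 1/2| < ε whenever x > 2/ε.
Take N = 2/ε. If x > N then |(-x)/(2x + 8) + 1/2| < 2/x < ε.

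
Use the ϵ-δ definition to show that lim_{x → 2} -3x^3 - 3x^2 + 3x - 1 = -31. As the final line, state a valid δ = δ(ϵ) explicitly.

δ = min(2, ϵ/99)

Let ϵ > 0. We want δ > 0 such that 0 < |x − 2| < δ implies |(-3x^3 - 3x^2 + 3x - 1) + 31| < ϵ.
(-3x^3 - 3x^2 + 3x - 1) + 31 = -3x^3 - 3x^2 + 3x + 30 = (x − 2)(-3x^2 - 9x - 15).
So |(-3x^3 - 3x^2 + 3x - 1) + 31| = |x − 2|·|-3x^2 - 9x - 15|.
Require δ ≤ 2. Then |x − 2| < 2 gives |x| < 4, and by the triangle inequality |-3x^2 - 9x - 15| ≤ 3·4^2 + 9·4 + 15 = 99.
Hence |(-3x^3 - 3x^2 + 3x - 1) + 31| ≤ 99|x − 2| < ϵ provided |x − 2| < ϵ/99.
Take δ = min(2, ϵ/99). Then 0 < |x − 2| < δ gives both |x − 2| < 2 and |x − 2| < ϵ/99, so |(-3x^3 - 3x^2 + 3x - 1) + 31| < ϵ.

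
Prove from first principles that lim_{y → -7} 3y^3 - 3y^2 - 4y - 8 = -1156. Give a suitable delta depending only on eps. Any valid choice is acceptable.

Fix eps > 0. We want delta > 0 such that 0 < |y + 7| < delta implies |(3y^3 - 3y^2 - 4y - 8) + 1156| < eps.
(3y^3 - 3y^2 - 4y - 8) + 1156 = 3y^3 - 3y^2 - 4y + 1148 = (y + 7)(3y^2 - 24y + 164).
So |(3y^3 - 3y^2 - 4y - 8) + 1156| = |y + 7|·|3y^2 - 24y + 164|.
Require delta ≤ 1. Then |y + 7| < 1 gives |y| < 8, and by the triangle inequality |3y^2 - 24y + 164| ≤ 3·8^2 + 24·8 + 164 = 548.
Hence |(3y^3 - 3y^2 - 4y - 8) + 1156| ≤ 548|y + 7| < eps provided |y + 7| < eps/548.
Choosing delta = min(1, eps/548) ensures both conditions, hence |(3y^3 - 3y^2 - 4y - 8) + 1156| < eps.

delta = min(1, eps/548)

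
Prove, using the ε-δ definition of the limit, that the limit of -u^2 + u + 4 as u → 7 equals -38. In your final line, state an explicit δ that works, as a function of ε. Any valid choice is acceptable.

Suppose ε > 0. We want δ > 0 such that 0 < |u − 7| < δ implies |(-u^2 + u + 4) + 38| < ε.
(-u^2 + u + 4) + 38 = -u^2 + u + 42 = (u − 7)(-u - 6).
So |(-u^2 + u + 4) + 38| = |u − 7|·|-u - 6|.
Require δ ≤ 2. Then |u − 7| < 2 gives |u| < 9, and by the triangle inequality |-u - 6| ≤ 9 + 6 = 15.
Hence |(-u^2 + u + 4) + 38| ≤ 15|u − 7| < ε provided |u − 7| < ε/15.
Take δ = min(2, ε/15). Then 0 < |u − 7| < δ gives both |u − 7| < 2 and |u − 7| < ε/15, so |(-u^2 + u + 4) + 38| < ε.

δ = min(2, ε/15)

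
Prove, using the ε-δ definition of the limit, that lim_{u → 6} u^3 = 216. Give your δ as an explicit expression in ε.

Let ε > 0 be given. We seek δ > 0 with 0 < |u − 6| < δ ⇒ |u^3 − 216| < ε.
Factor: u^3 − 216 = (u − 6)(u^2 + 6u + 36), so |u^3 − 216| = |u − 6|·|u^2 + 6u + 36|.
Restrict δ ≤ 1. Then |u − 6| < 1 gives |u| < 7, so by the triangle inequality |u^2 + 6u + 36| ≤ 7^2 + 6·7 + 36 = 127.
Hence |u^3 − 216| ≤ 127|u − 6|, which is < ε once |u − 6| < ε/127.
Take δ = min(1, ε/127). If 0 < |u − 6| < δ then both bounds hold and |u^3 − 216| ≤ 127|u − 6| < 127·(ε/127) = ε.

δ = min(1, ε/127)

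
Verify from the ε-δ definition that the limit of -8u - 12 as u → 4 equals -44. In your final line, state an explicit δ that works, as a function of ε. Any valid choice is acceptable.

δ = ε/8

Let ε > 0 be given. We need δ > 0 so that 0 < |u − 4| < δ implies |(-8u - 12) + 44| < ε.
Since (-8u - 12) + 44 = -8(u − 4), we have |(-8u - 12) + 44| = 8|u − 4|.
So 8|u − 4| < ε exactly when |u − 4| < ε/8.
Choosing δ = ε/8 gives |(-8u - 12) + 44| = 8|u − 4| < ε whenever |u − 4| < δ.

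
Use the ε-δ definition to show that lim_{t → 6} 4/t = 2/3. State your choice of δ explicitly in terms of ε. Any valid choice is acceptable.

δ = min(3, (9/2)ε)

Suppose ε > 0. We seek δ > 0 such that 0 < |t − 6| < δ implies |4/t − (2/3)| < ε.
|4/t − (2/3)| = 4·|6 − t|/(6·|t|) = 4|t − 6|/(6|t|).
Require δ ≤ 3 so that |t| > 6 − 3 = 3, hence 6|t| > 18.
Then |4/t − (2/3)| < 4|t − 6|/18, which is < ε when |t − 6| < (9/2)ε.
Take δ = min(3, (9/2)ε). Then 0 < |t − 6| < δ gives both |t − 6| < 3 and |t − 6| < (9/2)ε, so |4/t − (2/3)| < ε.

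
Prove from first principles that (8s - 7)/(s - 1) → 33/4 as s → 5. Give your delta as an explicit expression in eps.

Let eps > 0 be given. We want delta > 0 with 0 < |s − 5| < delta ⇒ |(8s - 7)/(s - 1) − (33/4)| < eps.
Combining over a common denominator, (8s - 7)/(s - 1) − (33/4) = [(8s - 7)·4 − 33·(s - 1)] / [4·(s - 1)] = -1(s − 5) / (4(s - 1)).
So |(8s - 7)/(s - 1) − (33/4)| = |s − 5| / (4·|s − 1|).
Restrict delta ≤ 2. Then |s − 5| < 2 gives |s − 1| = |(s − 5) + 4| ≥ 4 − 2 = 2.
Hence |(8s - 7)/(s - 1) − (33/4)| < |s − 5|/(4·2) = (1/8)|s − 5|, which is < eps once |s − 5| < 8eps.
Take delta = min(2, 8eps). Then 0 < |s − 5| < delta forces both bounds, so |(8s - 7)/(s - 1) − (33/4)| < eps.

delta = min(2, 8eps)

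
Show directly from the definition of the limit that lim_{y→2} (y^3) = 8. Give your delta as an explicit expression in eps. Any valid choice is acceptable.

delta = min(1, eps/19)

Fix eps > 0. We seek delta > 0 with 0 < |y − 2| < delta ⇒ |y^3 − 8| < eps.
Factor: y^3 − 8 = (y − 2)(y^2 + 2y + 4), so |y^3 − 8| = |y − 2|·|y^2 + 2y + 4|.
Restrict delta ≤ 1. Then |y − 2| < 1 gives |y| < 3, so by the triangle inequality |y^2 + 2y + 4| ≤ 3^2 + 2·3 + 4 = 19.
Hence |y^3 − 8| ≤ 19|y − 2|, which is < eps once |y − 2| < eps/19.
Take delta = min(1, eps/19). If 0 < |y − 2| < delta then both bounds hold and |y^3 − 8| ≤ 19|y − 2| < 19·(eps/19) = eps.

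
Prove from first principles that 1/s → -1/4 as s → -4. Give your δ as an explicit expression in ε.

Suppose ε > 0. We seek δ > 0 such that 0 < |s + 4| < δ implies |1/s + 1/4| < ε.
|1/s + 1/4| = |-4 − s|/(4·|s|) = |s + 4|/(4|s|).
Require δ ≤ 2 so that |s| > 4 − 2 = 2, hence 4|s| > 8.
Then |1/s + 1/4| < |s + 4|/8, which is < ε when |s + 4| < 8ε.
Take δ = min(2, 8ε). Then 0 < |s + 4| < δ gives both |s + 4| < 2 and |s + 4| < 8ε, so |1/s + 1/4| < ε.

δ = min(2, 8ε)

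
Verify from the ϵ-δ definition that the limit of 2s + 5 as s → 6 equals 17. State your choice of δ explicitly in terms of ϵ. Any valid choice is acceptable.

Let ϵ > 0 be given. We need δ > 0 so that 0 < |s − 6| < δ implies |(2s + 5) − 17| < ϵ.
Since (2s + 5) − 17 = 2(s − 6), we have |(2s + 5) − 17| = 2|s − 6|.
So 2|s − 6| < ϵ exactly when |s − 6| < ϵ/2.
Take δ = ϵ/2. If 0 < |s − 6| < δ then |(2s + 5) − 17| = 2|s − 6| < 2·(ϵ/2) = ϵ.

δ = ϵ/2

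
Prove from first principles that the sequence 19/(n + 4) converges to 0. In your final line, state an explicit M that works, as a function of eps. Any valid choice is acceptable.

Suppose eps > 0. For n ≥ 1, |19/(n + 4) − 0| = 19/(n + 4) ≤ 19/n.
We need 19/n < eps, i.e. n > 19/eps.
Take M = 19/eps. If n > M then |19/(n + 4)| ≤ 19/n < eps.

M = 19/eps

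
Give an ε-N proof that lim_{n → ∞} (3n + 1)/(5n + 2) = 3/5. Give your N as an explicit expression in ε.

N = (1/25)/ε

Let ε > 0. For n ≥ 1, |(3n + 1)/(5n + 2) − (3/5)| = |-1|/(5(5n + 2)) = 1/(5(5n + 2)).
Since 5n + 2 ≥ 5n for n ≥ 1, this is ≤ 1/(5·5n) = (1/25)/n.
So |(3n + 1)/(5n + 2) − (3/5)| < ε whenever n > (1/25)/ε.
Take N = (1/25)/ε. If n > N then |(3n + 1)/(5n + 2) − (3/5)| ≤ (1/25)/n < ε.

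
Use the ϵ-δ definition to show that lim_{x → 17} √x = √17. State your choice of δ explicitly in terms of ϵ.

Let ϵ > 0 be given. We want δ > 0 such that 0 < |x − 17| < δ implies |√x − √17| < ϵ.
Rationalise: √x − √17 = (x − 17)/(√x + √17), so |√x − √17| = |x − 17|/(√x + √17).
Restrict δ ≤ 17 so that |x − 17| < 17 forces x > 0, and then √x + √17 > √17.
Hence |√x − √17| < |x − 17|/√17, which is < ϵ once |x − 17| < √17·ϵ.
Take δ = min(17, √17·ϵ). If 0 < |x − 17| < δ then x > 0 and |√x − √17| < |x − 17|/√17 < ϵ.

δ = min(17, √17·ϵ)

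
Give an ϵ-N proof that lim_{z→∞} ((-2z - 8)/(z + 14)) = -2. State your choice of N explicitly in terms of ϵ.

Suppose ϵ > 0. We seek N > 0 such that z > N implies |(-2z - 8)/(z + 14) + 2| < ϵ.
(-2z - 8)/(z + 14) + 2 = ((-2z - 8) − (-2)(z + 14)) / ((z + 14)) = 20/((z + 14)).
For z > 0 we have z + 14 > z, so |(-2z - 8)/(z + 14) + 2| = 20/((z + 14)) < 20/(z) = 20/z.
Thus |(-2z - 8)/(z + 14) + 2| < ϵ whenever z > 20/ϵ.
Take N = 20/ϵ. If z > N then |(-2z - 8)/(z + 14) + 2| < 20/z < ϵ.

N = 20/ϵ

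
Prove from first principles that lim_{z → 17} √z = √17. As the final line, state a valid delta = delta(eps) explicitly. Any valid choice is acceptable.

delta = min(17, √17·eps)

Suppose eps > 0. We want delta > 0 such that 0 < |z − 17| < delta implies |√z − √17| < eps.
Multiplying by the conjugate, |√z − √17| = |z − 17|/(√z + √17).
Restrict delta ≤ 17 so that |z − 17| < 17 forces z > 0, and then √z + √17 > √17.
Hence |√z − √17| < |z − 17|/√17, which is < eps once |z − 17| < √17·eps.
Take delta = min(17, √17·eps). If 0 < |z − 17| < delta then z > 0 and |√z − √17| < |z − 17|/√17 < eps.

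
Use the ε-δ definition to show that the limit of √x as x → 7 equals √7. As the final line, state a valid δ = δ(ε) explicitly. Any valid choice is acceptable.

Fix ε > 0. We want δ > 0 such that 0 < |x − 7| < δ implies |√x − √7| < ε.
Rationalise: √x − √7 = (x − 7)/(√x + √7), so |√x − √7| = |x − 7|/(√x + √7).
Restrict δ ≤ 7 so that |x − 7| < 7 forces x > 0, and then √x + √7 > √7.
Hence |√x − √7| < |x − 7|/√7, which is < ε once |x − 7| < √7·ε.
Take δ = min(7, √7·ε). If 0 < |x − 7| < δ then x > 0 and |√x − √7| < |x − 7|/√7 < ε.

δ = min(7, √7·ε)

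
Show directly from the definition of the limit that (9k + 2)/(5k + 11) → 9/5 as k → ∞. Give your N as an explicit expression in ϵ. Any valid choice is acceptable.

Fix ϵ > 0. For k ≥ 1, |(9k + 2)/(5k + 11) − (9/5)| = |-89|/(5(5k + 11)) = 89/(5(5k + 11)).
Since 5k + 11 ≥ 5k for k ≥ 1, this is ≤ 89/(5·5k) = (89/25)/k.
So |(9k + 2)/(5k + 11) − (9/5)| < ϵ whenever k > (89/25)/ϵ.
Take N = (89/25)/ϵ. If k > N then |(9k + 2)/(5k + 11) − (9/5)| ≤ (89/25)/k < ϵ.

N = (89/25)/ϵ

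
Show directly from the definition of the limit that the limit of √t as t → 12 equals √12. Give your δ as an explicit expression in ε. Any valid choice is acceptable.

δ = min(12, √12·ε)

Fix ε > 0. We want δ > 0 such that 0 < |t − 12| < δ implies |√t − √12| < ε.
Multiplying by the conjugate, |√t − √12| = |t − 12|/(√t + √12).
Restrict δ ≤ 12 so that |t − 12| < 12 forces t > 0, and then √t + √12 > √12.
Hence |√t − √12| < |t − 12|/√12, which is < ε once |t − 12| < √12·ε.
Take δ = min(12, √12·ε). If 0 < |t − 12| < δ then t > 0 and |√t − √12| < |t − 12|/√12 < ε.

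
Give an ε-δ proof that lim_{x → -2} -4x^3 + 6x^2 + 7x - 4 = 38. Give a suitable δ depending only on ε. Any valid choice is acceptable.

Let ε > 0. We want δ > 0 such that 0 < |x + 2| < δ implies |(-4x^3 + 6x^2 + 7x - 4) − 38| < ε.
(-4x^3 + 6x^2 + 7x - 4) − 38 = -4x^3 + 6x^2 + 7x - 42 = (x + 2)(-4x^2 + 14x - 21).
So |(-4x^3 + 6x^2 + 7x - 4) − 38| = |x + 2|·|-4x^2 + 14x - 21|.
Require δ ≤ 2. Then |x + 2| < 2 gives |x| < 4, and by the triangle inequality |-4x^2 + 14x - 21| ≤ 4·4^2 + 14·4 + 21 = 141.
Hence |(-4x^3 + 6x^2 + 7x - 4) − 38| ≤ 141|x + 2| < ε provided |x + 2| < ε/141.
Take δ = min(2, ε/141). Then 0 < |x + 2| < δ gives both |x + 2| < 2 and |x + 2| < ε/141, so |(-4x^3 + 6x^2 + 7x - 4) − 38| < ε.

δ = min(2, ε/141)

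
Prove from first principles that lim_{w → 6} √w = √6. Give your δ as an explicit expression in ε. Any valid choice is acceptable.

Let ε > 0 be given. We want δ > 0 such that 0 < |w − 6| < δ implies |√w − √6| < ε.
Multiplying by the conjugate, |√w − √6| = |w − 6|/(√w + √6).
Restrict δ ≤ 6 so that |w − 6| < 6 forces w > 0, and then √w + √6 > √6.
Hence |√w − √6| < |w − 6|/√6, which is < ε once |w − 6| < √6·ε.
Take δ = min(6, √6·ε). If 0 < |w − 6| < δ then w > 0 and |√w − √6| < |w − 6|/√6 < ε.

δ = min(6, √6·ε)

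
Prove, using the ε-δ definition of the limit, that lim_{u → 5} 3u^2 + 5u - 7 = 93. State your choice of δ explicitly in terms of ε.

δ = min(1, ε/38)

Suppose ε > 0. We want δ > 0 such that 0 < |u − 5| < δ implies |(3u^2 + 5u - 7) − 93| < ε.
(3u^2 + 5u - 7) − 93 = 3u^2 + 5u - 100 = (u − 5)(3u + 20).
So |(3u^2 + 5u - 7) − 93| = |u − 5|·|3u + 20|.
Assume first that |u − 5| < 1, so |u| < 6. Then |3u + 20| ≤ 3·6 + 20 = 38.
Hence |(3u^2 + 5u - 7) − 93| ≤ 38|u − 5| < ε provided |u − 5| < ε/38.
Choosing δ = min(1, ε/38) ensures both conditions, hence |(3u^2 + 5u - 7) − 93| < ε.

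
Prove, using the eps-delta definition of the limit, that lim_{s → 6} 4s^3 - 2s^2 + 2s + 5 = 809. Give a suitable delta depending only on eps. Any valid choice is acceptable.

delta = min(2, eps/566)

Suppose eps > 0. We want delta > 0 such that 0 < |s − 6| < delta implies |(4s^3 - 2s^2 + 2s + 5) − 809| < eps.
(4s^3 - 2s^2 + 2s + 5) − 809 = 4s^3 - 2s^2 + 2s - 804 = (s − 6)(4s^2 + 22s + 134).
So |(4s^3 - 2s^2 + 2s + 5) − 809| = |s − 6|·|4s^2 + 22s + 134|.
Require delta ≤ 2. Then |s − 6| < 2 gives |s| < 8, and by the triangle inequality |4s^2 + 22s + 134| ≤ 4·8^2 + 22·8 + 134 = 566.
Hence |(4s^3 - 2s^2 + 2s + 5) − 809| ≤ 566|s − 6| < eps provided |s − 6| < eps/566.
Take delta = min(2, eps/566). Then 0 < |s − 6| < delta gives both |s − 6| < 2 and |s − 6| < eps/566, so |(4s^3 - 2s^2 + 2s + 5) − 809| < eps.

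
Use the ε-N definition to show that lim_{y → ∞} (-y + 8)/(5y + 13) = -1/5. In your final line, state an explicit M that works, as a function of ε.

Let ε > 0. We seek M > 0 such that y > M implies |(-y + 8)/(5y + 13) + 1/5| < ε.
(-y + 8)/(5y + 13) + 1/5 = (5(-y + 8) − (-1)(5y + 13)) / (5(5y + 13)) = 53/(5(5y + 13)).
For y > 0 we have 5y + 13 > 5y, so |(-y + 8)/(5y + 13) + 1/5| = 53/(5(5y + 13)) < 53/(5·5y) = (53/25)/y.
Thus |(-y + 8)/(5y + 13) + 1/5| < ε whenever y > (53/25)/ε.
Take M = (53/25)/ε. If y > M then |(-y + 8)/(5y + 13) + 1/5| < (53/25)/y < ε.

M = (53/25)/ε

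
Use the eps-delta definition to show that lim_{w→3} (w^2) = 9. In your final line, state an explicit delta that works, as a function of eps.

delta = min(2, eps/8)

Let eps > 0. We seek delta > 0 with 0 < |w − 3| < delta ⇒ |w^2 − 9| < eps.
Factor: w^2 − 9 = (w − 3)(w + 3), so |w^2 − 9| = |w − 3|·|w + 3|.
Restrict delta ≤ 2. Then |w − 3| < 2 gives |w| < 5, so by the triangle inequality |w + 3| ≤ 5 + 3 = 8.
Hence |w^2 − 9| ≤ 8|w − 3|, which is < eps once |w − 3| < eps/8.
Take delta = min(2, eps/8). If 0 < |w − 3| < delta then both bounds hold and |w^2 − 9| ≤ 8|w − 3| < 8·(eps/8) = eps.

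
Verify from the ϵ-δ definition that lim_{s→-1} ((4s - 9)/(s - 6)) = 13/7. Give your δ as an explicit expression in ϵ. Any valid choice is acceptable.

δ = min(7/2, (49/30)ϵ)

Fix ϵ > 0. We want δ > 0 with 0 < |s + 1| < δ ⇒ |(4s - 9)/(s - 6) − (13/7)| < ϵ.
Combining over a common denominator, (4s - 9)/(s - 6) − (13/7) = [(4s - 9)·(-7) − (-13)·(s - 6)] / [(-7)·(s - 6)] = -15(s + 1) / ((-7)(s - 6)).
So |(4s - 9)/(s - 6) − (13/7)| = 15|s + 1| / (7·|s − 6|).
Restrict δ ≤ 7/2. Then |s + 1| < 7/2 gives |s − 6| = |(s + 1) + (-7)| ≥ 7 − 7/2 = 7/2.
Hence |(4s - 9)/(s - 6) − (13/7)| < 15|s + 1|/(7·(7/2)) = (30/49)|s + 1|, which is < ϵ once |s + 1| < (49/30)ϵ.
Take δ = min(7/2, (49/30)ϵ). Then 0 < |s + 1| < δ forces both bounds, so |(4s - 9)/(s - 6) − (13/7)| < ϵ.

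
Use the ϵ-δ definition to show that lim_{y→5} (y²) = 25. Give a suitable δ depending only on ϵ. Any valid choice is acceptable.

δ = min(1, ϵ/11)

Suppose ϵ > 0. We seek δ > 0 with 0 < |y − 5| < δ ⇒ |y² − 25| < ϵ.
Factor: y² − 25 = (y − 5)(y + 5), so |y² − 25| = |y − 5|·|y + 5|.
Restrict δ ≤ 1. Then |y − 5| < 1 gives |y| < 6, so by the triangle inequality |y + 5| ≤ 6 + 5 = 11.
Hence |y² − 25| ≤ 11|y − 5|, which is < ϵ once |y − 5| < ϵ/11.
Take δ = min(1, ϵ/11). If 0 < |y − 5| < δ then both bounds hold and |y² − 25| ≤ 11|y − 5| < 11·(ϵ/11) = ϵ.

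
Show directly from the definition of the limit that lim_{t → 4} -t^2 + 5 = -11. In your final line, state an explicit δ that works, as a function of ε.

Suppose ε > 0. We want δ > 0 such that 0 < |t − 4| < δ implies |(-t^2 + 5) + 11| < ε.
(-t^2 + 5) + 11 = -t^2 + 16 = (t − 4)(-t - 4).
So |(-t^2 + 5) + 11| = |t − 4|·|-t - 4|.
Assume first that |t − 4| < 1, so |t| < 5. Then |-t - 4| ≤ 5 + 4 = 9.
Hence |(-t^2 + 5) + 11| ≤ 9|t − 4| < ε provided |t − 4| < ε/9.
Choosing δ = min(1, ε/9) ensures both conditions, hence |(-t^2 + 5) + 11| < ε.

δ = min(1, ε/9)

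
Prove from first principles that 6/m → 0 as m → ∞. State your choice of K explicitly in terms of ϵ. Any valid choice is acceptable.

K = 6/ϵ

Let ϵ > 0 be given. For m ≥ 1, |6/m − 0| = 6/(m) ≤ 6/m.
We need 6/m < ϵ, i.e. m > 6/ϵ.
Take K = 6/ϵ. If m > K then |6/m| ≤ 6/m < ϵ.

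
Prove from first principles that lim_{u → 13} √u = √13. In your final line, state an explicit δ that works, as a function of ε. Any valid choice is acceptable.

Suppose ε > 0. We want δ > 0 such that 0 < |u − 13| < δ implies |√u − √13| < ε.
Rationalise: √u − √13 = (u − 13)/(√u + √13), so |√u − √13| = |u − 13|/(√u + √13).
Restrict δ ≤ 13 so that |u − 13| < 13 forces u > 0, and then √u + √13 > √13.
Hence |√u − √13| < |u − 13|/√13, which is < ε once |u − 13| < √13·ε.
Take δ = min(13, √13·ε). If 0 < |u − 13| < δ then u > 0 and |√u − √13| < |u − 13|/√13 < ε.

δ = min(13, √13·ε)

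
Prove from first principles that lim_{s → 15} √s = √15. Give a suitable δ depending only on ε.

δ = min(15, √15·ε)

Suppose ε > 0. We want δ > 0 such that 0 < |s − 15| < δ implies |√s − √15| < ε.
Rationalise: √s − √15 = (s − 15)/(√s + √15), so |√s − √15| = |s − 15|/(√s + √15).
Restrict δ ≤ 15 so that |s − 15| < 15 forces s > 0, and then √s + √15 > √15.
Hence |√s − √15| < |s − 15|/√15, which is < ε once |s − 15| < √15·ε.
Take δ = min(15, √15·ε). If 0 < |s − 15| < δ then s > 0 and |√s − √15| < |s − 15|/√15 < ε.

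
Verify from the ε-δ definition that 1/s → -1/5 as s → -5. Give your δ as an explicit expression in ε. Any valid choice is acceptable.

δ = min(5/2, (25/2)ε)

Suppose ε > 0. We seek δ > 0 such that 0 < |s + 5| < δ implies |1/s + 1/5| < ε.
|1/s + 1/5| = |-5 − s|/(5·|s|) = |s + 5|/(5|s|).
Restrict δ ≤ 5/2. Then |s + 5| < 5/2 gives |s| > 5/2, so 5|s| > 25/2.
Then |1/s + 1/5| < |s + 5|/(25/2), which is < ε when |s + 5| < (25/2)ε.
Take δ = min(5/2, (25/2)ε). Then 0 < |s + 5| < δ gives both |s + 5| < 5/2 and |s + 5| < (25/2)ε, so |1/s + 1/5| < ε.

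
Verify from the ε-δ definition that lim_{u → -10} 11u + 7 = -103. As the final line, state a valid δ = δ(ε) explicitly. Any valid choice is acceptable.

δ = ε/11

Let ε > 0 be given. We need δ > 0 so that 0 < |u + 10| < δ implies |(11u + 7) + 103| < ε.
Since (11u + 7) + 103 = 11(u + 10), we have |(11u + 7) + 103| = 11|u + 10|.
Thus it suffices that |u + 10| < ε/11.
Take δ = ε/11. If 0 < |u + 10| < δ then |(11u + 7) + 103| = 11|u + 10| < 11·(ε/11) = ε.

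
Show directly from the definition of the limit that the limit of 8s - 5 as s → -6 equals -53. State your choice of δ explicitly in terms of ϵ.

Fix ϵ > 0. We need δ > 0 so that 0 < |s + 6| < δ implies |(8s - 5) + 53| < ϵ.
|(8s - 5) + 53| = |8s + 48| = 8|s + 6|.
So 8|s + 6| < ϵ exactly when |s + 6| < ϵ/8.
Take δ = ϵ/8. If 0 < |s + 6| < δ then |(8s - 5) + 53| = 8|s + 6| < 8·(ϵ/8) = ϵ.

δ = ϵ/8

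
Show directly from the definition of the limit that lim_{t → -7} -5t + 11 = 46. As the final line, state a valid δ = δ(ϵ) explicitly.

Let ϵ > 0. We need δ > 0 so that 0 < |t + 7| < δ implies |(-5t + 11) − 46| < ϵ.
|(-5t + 11) − 46| = |-5t - 35| = 5|t + 7|.
Thus it suffices that |t + 7| < ϵ/5.
Take δ = ϵ/5. If 0 < |t + 7| < δ then |(-5t + 11) − 46| = 5|t + 7| < 5·(ϵ/5) = ϵ.

δ = ϵ/5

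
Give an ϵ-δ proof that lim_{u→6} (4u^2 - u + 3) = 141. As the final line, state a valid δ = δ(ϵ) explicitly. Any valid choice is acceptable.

Suppose ϵ > 0. We want δ > 0 such that 0 < |u − 6| < δ implies |(4u^2 - u + 3) − 141| < ϵ.
(4u^2 - u + 3) − 141 = 4u^2 - u - 138 = (u − 6)(4u + 23).
So |(4u^2 - u + 3) − 141| = |u − 6|·|4u + 23|.
Assume first that |u − 6| < 2, so |u| < 8. Then |4u + 23| ≤ 4·8 + 23 = 55.
Hence |(4u^2 - u + 3) − 141| ≤ 55|u − 6| < ϵ provided |u − 6| < ϵ/55.
Choosing δ = min(2, ϵ/55) ensures both conditions, hence |(4u^2 - u + 3) − 141| < ϵ.

δ = min(2, ϵ/55)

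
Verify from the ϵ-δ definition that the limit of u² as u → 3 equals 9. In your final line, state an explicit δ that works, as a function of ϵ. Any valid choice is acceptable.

Fix ϵ > 0. We seek δ > 0 with 0 < |u − 3| < δ ⇒ |u² − 9| < ϵ.
Factor: u² − 9 = (u − 3)(u + 3), so |u² − 9| = |u − 3|·|u + 3|.
Restrict δ ≤ 1. Then |u − 3| < 1 gives |u| < 4, so by the triangle inequality |u + 3| ≤ 4 + 3 = 7.
Hence |u² − 9| ≤ 7|u − 3|, which is < ϵ once |u − 3| < ϵ/7.
Take δ = min(1, ϵ/7). If 0 < |u − 3| < δ then both bounds hold and |u² − 9| ≤ 7|u − 3| < 7·(ϵ/7) = ϵ.

δ = min(1, ϵ/7)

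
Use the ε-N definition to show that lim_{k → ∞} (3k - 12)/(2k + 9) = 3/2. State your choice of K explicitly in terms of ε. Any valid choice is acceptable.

K = (51/4)/ε

Let ε > 0 be given. For k ≥ 1, |(3k - 12)/(2k + 9) − (3/2)| = |-51|/(2(2k + 9)) = 51/(2(2k + 9)).
Since 2k + 9 ≥ 2k for k ≥ 1, this is ≤ 51/(2·2k) = (51/4)/k.
So |(3k - 12)/(2k + 9) − (3/2)| < ε whenever k > (51/4)/ε.
Take K = (51/4)/ε. If k > K then |(3k - 12)/(2k + 9) − (3/2)| ≤ (51/4)/k < ε.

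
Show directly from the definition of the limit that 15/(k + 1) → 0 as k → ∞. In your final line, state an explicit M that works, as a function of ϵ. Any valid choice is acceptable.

Let ϵ > 0. For k ≥ 1, |15/(k + 1) − 0| = 15/(k + 1) ≤ 15/k.
We need 15/k < ϵ, i.e. k > 15/ϵ.
Take M = 15/ϵ. If k > M then |15/(k + 1)| ≤ 15/k < ϵ.

M = 15/ϵ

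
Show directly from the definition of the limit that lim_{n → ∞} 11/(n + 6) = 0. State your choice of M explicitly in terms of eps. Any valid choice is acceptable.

Let eps > 0 be given. For n ≥ 1, |11/(n + 6) − 0| = 11/(n + 6) ≤ 11/n.
We need 11/n < eps, i.e. n > 11/eps.
Take M = 11/eps. If n > M then |11/(n + 6)| ≤ 11/n < eps.

M = 11/eps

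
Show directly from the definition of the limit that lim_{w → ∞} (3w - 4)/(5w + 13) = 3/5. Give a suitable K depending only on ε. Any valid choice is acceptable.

K = (59/25)/ε

Let ε > 0. We seek K > 0 such that w > K implies |(3w - 4)/(5w + 13) − (3/5)| < ε.
(3w - 4)/(5w + 13) − (3/5) = (5(3w - 4) − 3(5w + 13)) / (5(5w + 13)) = -59/(5(5w + 13)).
For w > 0 we have 5w + 13 > 5w, so |(3w - 4)/(5w + 13) − (3/5)| = 59/(5(5w + 13)) < 59/(5·5w) = (59/25)/w.
Thus |(3w - 4)/(5w + 13) − (3/5)| < ε whenever w > (59/25)/ε.
Take K = (59/25)/ε. If w > K then |(3w - 4)/(5w + 13) − (3/5)| < (59/25)/w < ε.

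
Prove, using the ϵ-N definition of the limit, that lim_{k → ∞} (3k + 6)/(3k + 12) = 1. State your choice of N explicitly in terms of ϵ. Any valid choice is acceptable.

N = 2/ϵ

Let ϵ > 0. For k ≥ 1, |(3k + 6)/(3k + 12) − 1| = |-18|/(3(3k + 12)) = 18/(3(3k + 12)).
Since 3k + 12 ≥ 3k for k ≥ 1, this is ≤ 18/(3·3k) = 2/k.
So |(3k + 6)/(3k + 12) − 1| < ϵ whenever k > 2/ϵ.
Take N = 2/ϵ. If k > N then |(3k + 6)/(3k + 12) − 1| ≤ 2/k < ϵ.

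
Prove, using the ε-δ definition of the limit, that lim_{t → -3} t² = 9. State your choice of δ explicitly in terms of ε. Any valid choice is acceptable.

δ = min(1, ε/7)

Let ε > 0 be given. We seek δ > 0 with 0 < |t + 3| < δ ⇒ |t² − 9| < ε.
Factor: t² − 9 = (t + 3)(t - 3), so |t² − 9| = |t + 3|·|t - 3|.
Impose δ ≤ 1 so that |t| < 4; then |t - 3| ≤ 7.
Hence |t² − 9| ≤ 7|t + 3|, which is < ε once |t + 3| < ε/7.
Take δ = min(1, ε/7). If 0 < |t + 3| < δ then both bounds hold and |t² − 9| ≤ 7|t + 3| < 7·(ε/7) = ε.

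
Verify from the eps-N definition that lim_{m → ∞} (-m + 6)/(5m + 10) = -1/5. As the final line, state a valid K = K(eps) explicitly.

K = (8/5)/eps

Let eps > 0 be given. For m ≥ 1, |(-m + 6)/(5m + 10) + 1/5| = |40|/(5(5m + 10)) = 40/(5(5m + 10)).
Since 5m + 10 ≥ 5m for m ≥ 1, this is ≤ 40/(5·5m) = (8/5)/m.
So |(-m + 6)/(5m + 10) + 1/5| < eps whenever m > (8/5)/eps.
Take K = (8/5)/eps. If m > K then |(-m + 6)/(5m + 10) + 1/5| ≤ (8/5)/m < eps.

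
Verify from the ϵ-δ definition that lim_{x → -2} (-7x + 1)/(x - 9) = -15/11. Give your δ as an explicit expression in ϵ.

δ = min(11/2, (121/124)ϵ)

Let ϵ > 0 be given. We want δ > 0 with 0 < |x + 2| < δ ⇒ |(-7x + 1)/(x - 9) + 15/11| < ϵ.
Combining over a common denominator, (-7x + 1)/(x - 9) + 15/11 = [(-7x + 1)·(-11) − 15·(x - 9)] / [(-11)·(x - 9)] = 62(x + 2) / ((-11)(x - 9)).
So |(-7x + 1)/(x - 9) + 15/11| = 62|x + 2| / (11·|x − 9|).
Require δ ≤ 11/2, so |x − 9| ≥ |-11| − |x + 2| > 11 − 11/2 = 11/2.
Hence |(-7x + 1)/(x - 9) + 15/11| < 62|x + 2|/(11·(11/2)) = (124/121)|x + 2|, which is < ϵ once |x + 2| < (121/124)ϵ.
Take δ = min(11/2, (121/124)ϵ). Then 0 < |x + 2| < δ forces both bounds, so |(-7x + 1)/(x - 9) + 15/11| < ϵ.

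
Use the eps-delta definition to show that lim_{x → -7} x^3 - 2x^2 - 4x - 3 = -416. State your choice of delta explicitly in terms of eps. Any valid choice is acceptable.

Let eps > 0. We want delta > 0 such that 0 < |x + 7| < delta implies |(x^3 - 2x^2 - 4x - 3) + 416| < eps.
(x^3 - 2x^2 - 4x - 3) + 416 = x^3 - 2x^2 - 4x + 413 = (x + 7)(x^2 - 9x + 59).
So |(x^3 - 2x^2 - 4x - 3) + 416| = |x + 7|·|x^2 - 9x + 59|.
Assume first that |x + 7| < 1, so |x| < 8. Then |x^2 - 9x + 59| ≤ 8^2 + 9·8 + 59 = 195.
Hence |(x^3 - 2x^2 - 4x - 3) + 416| ≤ 195|x + 7| < eps provided |x + 7| < eps/195.
Choosing delta = min(1, eps/195) ensures both conditions, hence |(x^3 - 2x^2 - 4x - 3) + 416| < eps.

delta = min(1, eps/195)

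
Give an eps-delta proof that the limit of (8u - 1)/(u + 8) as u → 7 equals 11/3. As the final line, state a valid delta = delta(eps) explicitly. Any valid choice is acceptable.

Suppose eps > 0. We want delta > 0 with 0 < |u − 7| < delta ⇒ |(8u - 1)/(u + 8) − (11/3)| < eps.
Combining over a common denominator, (8u - 1)/(u + 8) − (11/3) = [(8u - 1)·15 − 55·(u + 8)] / [15·(u + 8)] = 65(u − 7) / (15(u + 8)).
So |(8u - 1)/(u + 8) − (11/3)| = 65|u − 7| / (15·|u + 8|).
Restrict delta ≤ 15/2. Then |u − 7| < 15/2 gives |u + 8| = |(u − 7) + 15| ≥ 15 − 15/2 = 15/2.
Hence |(8u - 1)/(u + 8) − (11/3)| < 65|u − 7|/(15·(15/2)) = (26/45)|u − 7|, which is < eps once |u − 7| < (45/26)eps.
Take delta = min(15/2, (45/26)eps). Then 0 < |u − 7| < delta forces both bounds, so |(8u - 1)/(u + 8) − (11/3)| < eps.

delta = min(15/2, (45/26)eps)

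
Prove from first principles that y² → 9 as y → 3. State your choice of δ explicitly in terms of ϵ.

Let ϵ > 0 be given. We seek δ > 0 with 0 < |y − 3| < δ ⇒ |y² − 9| < ϵ.
Factor: y² − 9 = (y − 3)(y + 3), so |y² − 9| = |y − 3|·|y + 3|.
Impose δ ≤ 1 so that |y| < 4; then |y + 3| ≤ 7.
Hence |y² − 9| ≤ 7|y − 3|, which is < ϵ once |y − 3| < ϵ/7.
Take δ = min(1, ϵ/7). If 0 < |y − 3| < δ then both bounds hold and |y² − 9| ≤ 7|y − 3| < 7·(ϵ/7) = ϵ.

δ = min(1, ϵ/7)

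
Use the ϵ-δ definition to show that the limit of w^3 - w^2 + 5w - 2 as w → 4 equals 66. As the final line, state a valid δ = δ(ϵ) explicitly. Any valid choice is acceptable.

δ = min(1, ϵ/57)

Fix ϵ > 0. We want δ > 0 such that 0 < |w − 4| < δ implies |(w^3 - w^2 + 5w - 2) − 66| < ϵ.
(w^3 - w^2 + 5w - 2) − 66 = w^3 - w^2 + 5w - 68 = (w − 4)(w^2 + 3w + 17).
So |(w^3 - w^2 + 5w - 2) − 66| = |w − 4|·|w^2 + 3w + 17|.
Assume first that |w − 4| < 1, so |w| < 5. Then |w^2 + 3w + 17| ≤ 5^2 + 3·5 + 17 = 57.
Hence |(w^3 - w^2 + 5w - 2) − 66| ≤ 57|w − 4| < ϵ provided |w − 4| < ϵ/57.
Choosing δ = min(1, ϵ/57) ensures both conditions, hence |(w^3 - w^2 + 5w - 2) − 66| < ϵ.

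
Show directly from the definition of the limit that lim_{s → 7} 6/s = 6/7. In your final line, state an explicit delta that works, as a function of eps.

delta = min(7/2, (49/12)eps)

Let eps > 0 be given. We seek delta > 0 such that 0 < |s − 7| < delta implies |6/s − (6/7)| < eps.
|6/s − (6/7)| = 6·|7 − s|/(7·|s|) = 6|s − 7|/(7|s|).
Require delta ≤ 7/2 so that |s| > 7 − 7/2 = 7/2, hence 7|s| > 49/2.
Then |6/s − (6/7)| < 6|s − 7|/(49/2), which is < eps when |s − 7| < (49/12)eps.
Take delta = min(7/2, (49/12)eps). Then 0 < |s − 7| < delta gives both |s − 7| < 7/2 and |s − 7| < (49/12)eps, so |6/s − (6/7)| < eps.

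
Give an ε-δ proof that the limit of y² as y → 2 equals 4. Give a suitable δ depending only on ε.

δ = min(1, ε/5)

Suppose ε > 0. We seek δ > 0 with 0 < |y − 2| < δ ⇒ |y² − 4| < ε.
Factor: y² − 4 = (y − 2)(y + 2), so |y² − 4| = |y − 2|·|y + 2|.
Impose δ ≤ 1 so that |y| < 3; then |y + 2| ≤ 5.
Hence |y² − 4| ≤ 5|y − 2|, which is < ε once |y − 2| < ε/5.
Take δ = min(1, ε/5). If 0 < |y − 2| < δ then both bounds hold and |y² − 4| ≤ 5|y − 2| < 5·(ε/5) = ε.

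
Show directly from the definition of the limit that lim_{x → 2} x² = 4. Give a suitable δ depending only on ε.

δ = min(2, ε/6)

Suppose ε > 0. We seek δ > 0 with 0 < |x − 2| < δ ⇒ |x² − 4| < ε.
Factor: x² − 4 = (x − 2)(x + 2), so |x² − 4| = |x − 2|·|x + 2|.
Impose δ ≤ 2 so that |x| < 4; then |x + 2| ≤ 6.
Hence |x² − 4| ≤ 6|x − 2|, which is < ε once |x − 2| < ε/6.
Take δ = min(2, ε/6). If 0 < |x − 2| < δ then both bounds hold and |x² − 4| ≤ 6|x − 2| < 6·(ε/6) = ε.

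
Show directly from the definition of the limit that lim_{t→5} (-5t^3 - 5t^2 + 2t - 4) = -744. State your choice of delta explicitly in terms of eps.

Let eps > 0. We want delta > 0 such that 0 < |t − 5| < delta implies |(-5t^3 - 5t^2 + 2t - 4) + 744| < eps.
(-5t^3 - 5t^2 + 2t - 4) + 744 = -5t^3 - 5t^2 + 2t + 740 = (t − 5)(-5t^2 - 30t - 148).
So |(-5t^3 - 5t^2 + 2t - 4) + 744| = |t − 5|·|-5t^2 - 30t - 148|.
Require delta ≤ 1. Then |t − 5| < 1 gives |t| < 6, and by the triangle inequality |-5t^2 - 30t - 148| ≤ 5·6^2 + 30·6 + 148 = 508.
Hence |(-5t^3 - 5t^2 + 2t - 4) + 744| ≤ 508|t − 5| < eps provided |t − 5| < eps/508.
Choosing delta = min(1, eps/508) ensures both conditions, hence |(-5t^3 - 5t^2 + 2t - 4) + 744| < eps.

delta = min(1, eps/508)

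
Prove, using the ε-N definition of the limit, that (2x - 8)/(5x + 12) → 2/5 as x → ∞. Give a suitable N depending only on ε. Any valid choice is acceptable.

N = (64/25)/ε

Let ε > 0. We seek N > 0 such that x > N implies |(2x - 8)/(5x + 12) − (2/5)| < ε.
(2x - 8)/(5x + 12) − (2/5) = (5(2x - 8) − 2(5x + 12)) / (5(5x + 12)) = -64/(5(5x + 12)).
For x > 0 we have 5x + 12 > 5x, so |(2x - 8)/(5x + 12) − (2/5)| = 64/(5(5x + 12)) < 64/(5·5x) = (64/25)/x.
Thus |(2x - 8)/(5x + 12) − (2/5)| < ε whenever x > (64/25)/ε.
Take N = (64/25)/ε. If x > N then |(2x - 8)/(5x + 12) − (2/5)| < (64/25)/x < ε.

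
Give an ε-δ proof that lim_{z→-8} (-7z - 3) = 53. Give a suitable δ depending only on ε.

Let ε > 0 be given. We need δ > 0 so that 0 < |z + 8| < δ implies |(-7z - 3) − 53| < ε.
Since (-7z - 3) − 53 = -7(z + 8), we have |(-7z - 3) − 53| = 7|z + 8|.
So 7|z + 8| < ε exactly when |z + 8| < ε/7.
Take δ = ε/7. If 0 < |z + 8| < δ then |(-7z - 3) − 53| = 7|z + 8| < 7·(ε/7) = ε.

δ = ε/7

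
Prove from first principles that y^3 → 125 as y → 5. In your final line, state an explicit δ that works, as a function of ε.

δ = min(1, ε/91)

Fix ε > 0. We seek δ > 0 with 0 < |y − 5| < δ ⇒ |y^3 − 125| < ε.
Factor: y^3 − 125 = (y − 5)(y^2 + 5y + 25), so |y^3 − 125| = |y − 5|·|y^2 + 5y + 25|.
Impose δ ≤ 1 so that |y| < 6; then |y^2 + 5y + 25| ≤ 91.
Hence |y^3 − 125| ≤ 91|y − 5|, which is < ε once |y − 5| < ε/91.
Take δ = min(1, ε/91). If 0 < |y − 5| < δ then both bounds hold and |y^3 − 125| ≤ 91|y − 5| < 91·(ε/91) = ε.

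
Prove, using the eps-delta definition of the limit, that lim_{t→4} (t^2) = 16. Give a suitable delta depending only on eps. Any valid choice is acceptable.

Suppose eps > 0. We seek delta > 0 with 0 < |t − 4| < delta ⇒ |t^2 − 16| < eps.
Factor: t^2 − 16 = (t − 4)(t + 4), so |t^2 − 16| = |t − 4|·|t + 4|.
Restrict delta ≤ 2. Then |t − 4| < 2 gives |t| < 6, so by the triangle inequality |t + 4| ≤ 6 + 4 = 10.
Hence |t^2 − 16| ≤ 10|t − 4|, which is < eps once |t − 4| < eps/10.
Take delta = min(2, eps/10). If 0 < |t − 4| < delta then both bounds hold and |t^2 − 16| ≤ 10|t − 4| < 10·(eps/10) = eps.

delta = min(2, eps/10)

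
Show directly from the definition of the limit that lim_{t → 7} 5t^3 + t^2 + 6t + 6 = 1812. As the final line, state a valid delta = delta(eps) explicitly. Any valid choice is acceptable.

Let eps > 0. We want delta > 0 such that 0 < |t − 7| < delta implies |(5t^3 + t^2 + 6t + 6) − 1812| < eps.
(5t^3 + t^2 + 6t + 6) − 1812 = 5t^3 + t^2 + 6t - 1806 = (t − 7)(5t^2 + 36t + 258).
So |(5t^3 + t^2 + 6t + 6) − 1812| = |t − 7|·|5t^2 + 36t + 258|.
Require delta ≤ 1. Then |t − 7| < 1 gives |t| < 8, and by the triangle inequality |5t^2 + 36t + 258| ≤ 5·8^2 + 36·8 + 258 = 866.
Hence |(5t^3 + t^2 + 6t + 6) − 1812| ≤ 866|t − 7| < eps provided |t − 7| < eps/866.
Choosing delta = min(1, eps/866) ensures both conditions, hence |(5t^3 + t^2 + 6t + 6) − 1812| < eps.

delta = min(1, eps/866)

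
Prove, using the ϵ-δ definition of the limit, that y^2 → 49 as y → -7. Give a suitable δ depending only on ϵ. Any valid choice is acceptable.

δ = min(2, ϵ/16)

Suppose ϵ > 0. We seek δ > 0 with 0 < |y + 7| < δ ⇒ |y^2 − 49| < ϵ.
Factor: y^2 − 49 = (y + 7)(y - 7), so |y^2 − 49| = |y + 7|·|y - 7|.
Impose δ ≤ 2 so that |y| < 9; then |y - 7| ≤ 16.
Hence |y^2 − 49| ≤ 16|y + 7|, which is < ϵ once |y + 7| < ϵ/16.
Take δ = min(2, ϵ/16). If 0 < |y + 7| < δ then both bounds hold and |y^2 − 49| ≤ 16|y + 7| < 16·(ϵ/16) = ϵ.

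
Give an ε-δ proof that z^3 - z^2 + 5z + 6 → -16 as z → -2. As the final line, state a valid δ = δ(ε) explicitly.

δ = min(1, ε/29)

Fix ε > 0. We want δ > 0 such that 0 < |z + 2| < δ implies |(z^3 - z^2 + 5z + 6) + 16| < ε.
(z^3 - z^2 + 5z + 6) + 16 = z^3 - z^2 + 5z + 22 = (z + 2)(z^2 - 3z + 11).
So |(z^3 - z^2 + 5z + 6) + 16| = |z + 2|·|z^2 - 3z + 11|.
Assume first that |z + 2| < 1, so |z| < 3. Then |z^2 - 3z + 11| ≤ 3^2 + 3·3 + 11 = 29.
Hence |(z^3 - z^2 + 5z + 6) + 16| ≤ 29|z + 2| < ε provided |z + 2| < ε/29.
Choosing δ = min(1, ε/29) ensures both conditions, hence |(z^3 - z^2 + 5z + 6) + 16| < ε.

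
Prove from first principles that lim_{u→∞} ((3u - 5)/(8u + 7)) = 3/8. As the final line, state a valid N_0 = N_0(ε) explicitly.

Let ε > 0. We seek N_0 > 0 such that u > N_0 implies |(3u - 5)/(8u + 7) − (3/8)| < ε.
(3u - 5)/(8u + 7) − (3/8) = (8(3u - 5) − 3(8u + 7)) / (8(8u + 7)) = -61/(8(8u + 7)).
For u > 0 we have 8u + 7 > 8u, so |(3u - 5)/(8u + 7) − (3/8)| = 61/(8(8u + 7)) < 61/(8·8u) = (61/64)/u.
Thus |(3u - 5)/(8u + 7) − (3/8)| < ε whenever u > (61/64)/ε.
Take N_0 = (61/64)/ε. If u > N_0 then |(3u - 5)/(8u + 7) − (3/8)| < (61/64)/u < ε.

N_0 = (61/64)/ε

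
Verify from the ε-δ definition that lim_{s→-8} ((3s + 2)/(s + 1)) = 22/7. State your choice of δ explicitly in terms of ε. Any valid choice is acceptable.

δ = min(7/2, (49/2)ε)

Suppose ε > 0. We want δ > 0 with 0 < |s + 8| < δ ⇒ |(3s + 2)/(s + 1) − (22/7)| < ε.
Combining over a common denominator, (3s + 2)/(s + 1) − (22/7) = [(3s + 2)·(-7) − (-22)·(s + 1)] / [(-7)·(s + 1)] = 1(s + 8) / ((-7)(s + 1)).
So |(3s + 2)/(s + 1) − (22/7)| = |s + 8| / (7·|s + 1|).
Restrict δ ≤ 7/2. Then |s + 8| < 7/2 gives |s + 1| = |(s + 8) + (-7)| ≥ 7 − 7/2 = 7/2.
Hence |(3s + 2)/(s + 1) − (22/7)| < |s + 8|/(7·(7/2)) = (2/49)|s + 8|, which is < ε once |s + 8| < (49/2)ε.
Take δ = min(7/2, (49/2)ε). Then 0 < |s + 8| < δ forces both bounds, so |(3s + 2)/(s + 1) − (22/7)| < ε.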